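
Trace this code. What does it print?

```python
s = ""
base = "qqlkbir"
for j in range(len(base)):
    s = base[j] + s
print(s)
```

ribklqq

j=0: prepend 'q' → 'q'
j=1: prepend 'q' → 'qq'
j=2: prepend 'l' → 'lqq'
j=3: prepend 'k' → 'klqq'
j=4: prepend 'b' → 'bklqq'
j=5: prepend 'i' → 'ibklqq'
j=6: prepend 'r' → 'ribklqq'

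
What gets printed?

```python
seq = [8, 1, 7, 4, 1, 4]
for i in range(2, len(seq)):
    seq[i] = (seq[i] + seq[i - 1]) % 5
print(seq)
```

[8, 1, 3, 2, 3, 2]

i=2: seq[2] = (7+1)%5 = 3 → [8, 1, 3, 4, 1, 4]
i=3: seq[3] = (4+3)%5 = 2 → [8, 1, 3, 2, 1, 4]
i=4: seq[4] = (1+2)%5 = 3 → [8, 1, 3, 2, 3, 4]
i=5: seq[5] = (4+3)%5 = 2 → [8, 1, 3, 2, 3, 2]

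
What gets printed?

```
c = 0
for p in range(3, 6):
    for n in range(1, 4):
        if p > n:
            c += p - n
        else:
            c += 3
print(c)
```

21

p=3,n=1: 3>1, c = 0+2 = 2
p=3,n=2: 3>2, c = 2+1 = 3
p=3,n=3: not 3>3, c = 3+3 = 6
p=4,n=1: 4>1, c = 6+3 = 9
p=4,n=2: 4>2, c = 9+2 = 11
p=4,n=3: 4>3, c = 11+1 = 12
p=5,n=1: 5>1, c = 12+4 = 16
p=5,n=2: 5>2, c = 16+3 = 19
p=5,n=3: 5>3, c = 19+2 = 21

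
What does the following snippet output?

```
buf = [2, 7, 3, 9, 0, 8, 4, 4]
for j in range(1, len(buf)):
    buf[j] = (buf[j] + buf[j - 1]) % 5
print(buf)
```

[2, 4, 2, 1, 1, 4, 3, 2]

j=1: buf[1] = (7+2)%5 = 4 → [2, 4, 3, 9, 0, 8, 4, 4]
j=2: buf[2] = (3+4)%5 = 2 → [2, 4, 2, 9, 0, 8, 4, 4]
j=3: buf[3] = (9+2)%5 = 1 → [2, 4, 2, 1, 0, 8, 4, 4]
j=4: buf[4] = (0+1)%5 = 1 → [2, 4, 2, 1, 1, 8, 4, 4]
j=5: buf[5] = (8+1)%5 = 4 → [2, 4, 2, 1, 1, 4, 4, 4]
j=6: buf[6] = (4+4)%5 = 3 → [2, 4, 2, 1, 1, 4, 3, 4]
j=7: buf[7] = (4+3)%5 = 2 → [2, 4, 2, 1, 1, 4, 3, 2]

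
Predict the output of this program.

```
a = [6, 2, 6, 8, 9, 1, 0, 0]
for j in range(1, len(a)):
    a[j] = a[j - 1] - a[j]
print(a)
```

j=1: a[1] = 6-2 = 4 → [6, 4, 6, 8, 9, 1, 0, 0]
j=2: a[2] = 4-6 = -2 → [6, 4, -2, 8, 9, 1, 0, 0]
j=3: a[3] = (-2)-8 = -10 → [6, 4, -2, -10, 9, 1, 0, 0]
j=4: a[4] = (-10)-9 = -19 → [6, 4, -2, -10, -19, 1, 0, 0]
j=5: a[5] = (-19)-1 = -20 → [6, 4, -2, -10, -19, -20, 0, 0]
j=6: a[6] = (-20)-0 = -20 → [6, 4, -2, -10, -19, -20, -20, 0]
j=7: a[7] = (-20)-0 = -20 → [6, 4, -2, -10, -19, -20, -20, -20]

[6, 4, -2, -10, -19, -20, -20, -20]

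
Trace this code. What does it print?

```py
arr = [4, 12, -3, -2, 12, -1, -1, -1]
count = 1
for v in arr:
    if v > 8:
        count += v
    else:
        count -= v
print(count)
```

29

v=4: not >8, count = 1-4 = -3
v=12: >8, count = (-3)+12 = 9
v=-3: not >8, count = 9-(-3) = 12
v=-2: not >8, count = 12-(-2) = 14
v=12: >8, count = 14+12 = 26
v=-1: not >8, count = 26-(-1) = 27
v=-1: not >8, count = 27-(-1) = 28
v=-1: not >8, count = 28-(-1) = 29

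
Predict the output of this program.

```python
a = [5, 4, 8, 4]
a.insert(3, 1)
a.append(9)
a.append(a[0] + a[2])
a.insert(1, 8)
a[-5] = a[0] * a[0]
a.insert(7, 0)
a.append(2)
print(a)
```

insert 1 at 3 → [5, 4, 8, 1, 4]
append 9 → [5, 4, 8, 1, 4, 9]
append a[0]+a[2] = 5+8 = 13 → [5, 4, 8, 1, 4, 9, 13]
insert 8 at 1 → [5, 8, 4, 8, 1, 4, 9, 13]
a[-5] = a[0]*a[0] = 5*5 = 25 → [5, 8, 4, 25, 1, 4, 9, 13]
insert 0 at 7 → [5, 8, 4, 25, 1, 4, 9, 0, 13]
append 2 → [5, 8, 4, 25, 1, 4, 9, 0, 13, 2]

[5, 8, 4, 25, 1, 4, 9, 0, 13, 2]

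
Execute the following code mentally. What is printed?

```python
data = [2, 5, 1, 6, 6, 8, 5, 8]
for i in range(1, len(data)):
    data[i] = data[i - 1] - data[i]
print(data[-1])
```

i=1: data[1] = 2-5 = -3 → [2, -3, 1, 6, 6, 8, 5, 8]
i=2: data[2] = (-3)-1 = -4 → [2, -3, -4, 6, 6, 8, 5, 8]
i=3: data[3] = (-4)-6 = -10 → [2, -3, -4, -10, 6, 8, 5, 8]
i=4: data[4] = (-10)-6 = -16 → [2, -3, -4, -10, -16, 8, 5, 8]
i=5: data[5] = (-16)-8 = -24 → [2, -3, -4, -10, -16, -24, 5, 8]
i=6: data[6] = (-24)-5 = -29 → [2, -3, -4, -10, -16, -24, -29, 8]
i=7: data[7] = (-29)-8 = -37 → [2, -3, -4, -10, -16, -24, -29, -37]

-37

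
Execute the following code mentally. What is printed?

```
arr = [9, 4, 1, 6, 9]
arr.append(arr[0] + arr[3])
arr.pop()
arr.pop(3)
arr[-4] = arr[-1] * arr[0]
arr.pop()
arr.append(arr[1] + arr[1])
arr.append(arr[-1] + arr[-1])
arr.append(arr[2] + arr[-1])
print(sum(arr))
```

127

append arr[0]+arr[3] = 9+6 = 15 → [9, 4, 1, 6, 9, 15]
pop() removes 15 → [9, 4, 1, 6, 9]
pop(3) removes 6 → [9, 4, 1, 9]
arr[-4] = arr[-1]*arr[0] = 9*9 = 81 → [81, 4, 1, 9]
pop() removes 9 → [81, 4, 1]
append arr[1]+arr[1] = 4+4 = 8 → [81, 4, 1, 8]
append arr[-1]+arr[-1] = 8+8 = 16 → [81, 4, 1, 8, 16]
append arr[2]+arr[-1] = 1+16 = 17 → [81, 4, 1, 8, 16, 17]
sum = 127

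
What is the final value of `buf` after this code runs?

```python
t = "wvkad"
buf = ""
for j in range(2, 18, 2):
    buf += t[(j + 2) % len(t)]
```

'dvawkdva'

j=2: add t[4]='d' → 'd'
j=4: add t[1]='v' → 'dv'
j=6: add t[3]='a' → 'dva'
j=8: add t[0]='w' → 'dvaw'
j=10: add t[2]='k' → 'dvawk'
j=12: add t[4]='d' → 'dvawkd'
j=14: add t[1]='v' → 'dvawkdv'
j=16: add t[3]='a' → 'dvawkdva'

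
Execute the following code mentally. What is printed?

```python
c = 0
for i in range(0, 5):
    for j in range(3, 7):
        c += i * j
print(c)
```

180

i=0,j=3: c = 0+0 = 0
i=0,j=4: c = 0+0 = 0
i=0,j=5: c = 0+0 = 0
i=0,j=6: c = 0+0 = 0
i=1,j=3: c = 0+3 = 3
i=1,j=4: c = 3+4 = 7
i=1,j=5: c = 7+5 = 12
i=1,j=6: c = 12+6 = 18
i=2,j=3: c = 18+6 = 24
i=2,j=4: c = 24+8 = 32
i=2,j=5: c = 32+10 = 42
i=2,j=6: c = 42+12 = 54
i=3,j=3: c = 54+9 = 63
i=3,j=4: c = 63+12 = 75
i=3,j=5: c = 75+15 = 90
i=3,j=6: c = 90+18 = 108
i=4,j=3: c = 108+12 = 120
i=4,j=4: c = 120+16 = 136
i=4,j=5: c = 136+20 = 156
i=4,j=6: c = 156+24 = 180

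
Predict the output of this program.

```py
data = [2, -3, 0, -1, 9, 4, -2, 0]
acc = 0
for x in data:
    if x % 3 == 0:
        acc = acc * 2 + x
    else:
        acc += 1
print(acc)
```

x=2: not %3==0, acc = 0+1 = 1
x=-3: %3==0, acc = 1*2+(-3) = -1
x=0: %3==0, acc = (-1)*2+0 = -2
x=-1: not %3==0, acc = (-2)+1 = -1
x=9: %3==0, acc = (-1)*2+9 = 7
x=4: not %3==0, acc = 7+1 = 8
x=-2: not %3==0, acc = 8+1 = 9
x=0: %3==0, acc = 9*2+0 = 18

18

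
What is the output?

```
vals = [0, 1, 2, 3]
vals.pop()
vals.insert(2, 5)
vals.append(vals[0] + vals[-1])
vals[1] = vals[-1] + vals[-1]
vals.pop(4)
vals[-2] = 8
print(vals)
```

pop() removes 3 → [0, 1, 2]
insert 5 at 2 → [0, 1, 5, 2]
append vals[0]+vals[-1] = 0+2 = 2 → [0, 1, 5, 2, 2]
vals[1] = vals[-1]+vals[-1] = 2+2 = 4 → [0, 4, 5, 2, 2]
pop(4) removes 2 → [0, 4, 5, 2]
vals[-2] = 8 → [0, 4, 8, 2]

[0, 4, 8, 2]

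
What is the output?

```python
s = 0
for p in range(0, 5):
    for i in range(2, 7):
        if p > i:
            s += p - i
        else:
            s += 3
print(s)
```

p=0,i=2: not 0>2, s = 0+3 = 3
p=0,i=3: not 0>3, s = 3+3 = 6
p=0,i=4: not 0>4, s = 6+3 = 9
p=0,i=5: not 0>5, s = 9+3 = 12
p=0,i=6: not 0>6, s = 12+3 = 15
p=1,i=2: not 1>2, s = 15+3 = 18
p=1,i=3: not 1>3, s = 18+3 = 21
p=1,i=4: not 1>4, s = 21+3 = 24
p=1,i=5: not 1>5, s = 24+3 = 27
p=1,i=6: not 1>6, s = 27+3 = 30
p=2,i=2: not 2>2, s = 30+3 = 33
p=2,i=3: not 2>3, s = 33+3 = 36
p=2,i=4: not 2>4, s = 36+3 = 39
p=2,i=5: not 2>5, s = 39+3 = 42
p=2,i=6: not 2>6, s = 42+3 = 45
p=3,i=2: 3>2, s = 45+1 = 46
p=3,i=3: not 3>3, s = 46+3 = 49
p=3,i=4: not 3>4, s = 49+3 = 52
p=3,i=5: not 3>5, s = 52+3 = 55
p=3,i=6: not 3>6, s = 55+3 = 58
p=4,i=2: 4>2, s = 58+2 = 60
p=4,i=3: 4>3, s = 60+1 = 61
p=4,i=4: not 4>4, s = 61+3 = 64
p=4,i=5: not 4>5, s = 64+3 = 67
p=4,i=6: not 4>6, s = 67+3 = 70

70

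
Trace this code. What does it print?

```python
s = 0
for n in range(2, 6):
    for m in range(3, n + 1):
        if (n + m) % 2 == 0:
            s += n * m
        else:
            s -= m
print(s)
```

n=3,m=3: even sum, s = 0+9 = 9
n=4,m=3: odd sum, s = 9-3 = 6
n=4,m=4: even sum, s = 6+16 = 22
n=5,m=3: even sum, s = 22+15 = 37
n=5,m=4: odd sum, s = 37-4 = 33
n=5,m=5: even sum, s = 33+25 = 58

58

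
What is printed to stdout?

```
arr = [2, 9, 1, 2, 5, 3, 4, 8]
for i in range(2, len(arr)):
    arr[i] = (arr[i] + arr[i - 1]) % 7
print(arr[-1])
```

4

i=2: arr[2] = (1+9)%7 = 3 → [2, 9, 3, 2, 5, 3, 4, 8]
i=3: arr[3] = (2+3)%7 = 5 → [2, 9, 3, 5, 5, 3, 4, 8]
i=4: arr[4] = (5+5)%7 = 3 → [2, 9, 3, 5, 3, 3, 4, 8]
i=5: arr[5] = (3+3)%7 = 6 → [2, 9, 3, 5, 3, 6, 4, 8]
i=6: arr[6] = (4+6)%7 = 3 → [2, 9, 3, 5, 3, 6, 3, 8]
i=7: arr[7] = (8+3)%7 = 4 → [2, 9, 3, 5, 3, 6, 3, 4]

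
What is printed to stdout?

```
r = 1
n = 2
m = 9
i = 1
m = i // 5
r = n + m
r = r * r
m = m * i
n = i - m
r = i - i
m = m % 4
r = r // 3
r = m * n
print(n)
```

m = 1//5 = 0
r = 2+0 = 2
r = 2*2 = 4
m = 0*1 = 0
n = 1-0 = 1
r = 1-1 = 0
m = 0%4 = 0
r = 0//3 = 0
r = 0*1 = 0

1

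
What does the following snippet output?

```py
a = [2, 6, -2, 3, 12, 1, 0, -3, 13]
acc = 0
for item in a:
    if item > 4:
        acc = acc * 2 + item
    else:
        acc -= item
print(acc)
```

item=2: not >4, acc = 0-2 = -2
item=6: >4, acc = (-2)*2+6 = 2
item=-2: not >4, acc = 2-(-2) = 4
item=3: not >4, acc = 4-3 = 1
item=12: >4, acc = 1*2+12 = 14
item=1: not >4, acc = 14-1 = 13
item=0: not >4, acc = 13-0 = 13
item=-3: not >4, acc = 13-(-3) = 16
item=13: >4, acc = 16*2+13 = 45

45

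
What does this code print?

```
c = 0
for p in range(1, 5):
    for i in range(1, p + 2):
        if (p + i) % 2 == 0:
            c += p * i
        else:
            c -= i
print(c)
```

20

p=1,i=1: even sum, c = 0+1 = 1
p=1,i=2: odd sum, c = 1-2 = -1
p=2,i=1: odd sum, c = (-1)-1 = -2
p=2,i=2: even sum, c = (-2)+4 = 2
p=2,i=3: odd sum, c = 2-3 = -1
p=3,i=1: even sum, c = (-1)+3 = 2
p=3,i=2: odd sum, c = 2-2 = 0
p=3,i=3: even sum, c = 0+9 = 9
p=3,i=4: odd sum, c = 9-4 = 5
p=4,i=1: odd sum, c = 5-1 = 4
p=4,i=2: even sum, c = 4+8 = 12
p=4,i=3: odd sum, c = 12-3 = 9
p=4,i=4: even sum, c = 9+16 = 25
p=4,i=5: odd sum, c = 25-5 = 20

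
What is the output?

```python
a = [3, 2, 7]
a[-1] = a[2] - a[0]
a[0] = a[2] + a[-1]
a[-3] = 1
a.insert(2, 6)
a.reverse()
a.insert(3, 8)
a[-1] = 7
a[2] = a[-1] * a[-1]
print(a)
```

[4, 6, 49, 8, 7]

a[-1] = a[2]-a[0] = 7-3 = 4 → [3, 2, 4]
a[0] = a[2]+a[-1] = 4+4 = 8 → [8, 2, 4]
a[-3] = 1 → [1, 2, 4]
insert 6 at 2 → [1, 2, 6, 4]
reverse → [4, 6, 2, 1]
insert 8 at 3 → [4, 6, 2, 8, 1]
a[-1] = 7 → [4, 6, 2, 8, 7]
a[2] = a[-1]*a[-1] = 7*7 = 49 → [4, 6, 49, 8, 7]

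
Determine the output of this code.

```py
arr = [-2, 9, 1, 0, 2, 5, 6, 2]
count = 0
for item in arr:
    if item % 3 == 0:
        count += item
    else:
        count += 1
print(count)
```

20

item=-2: not %3==0, count = 0+1 = 1
item=9: %3==0, count = 1+9 = 10
item=1: not %3==0, count = 10+1 = 11
item=0: %3==0, count = 11+0 = 11
item=2: not %3==0, count = 11+1 = 12
item=5: not %3==0, count = 12+1 = 13
item=6: %3==0, count = 13+6 = 19
item=2: not %3==0, count = 19+1 = 20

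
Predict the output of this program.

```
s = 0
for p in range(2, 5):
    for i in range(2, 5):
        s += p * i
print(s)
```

81

p=2,i=2: s = 0+4 = 4
p=2,i=3: s = 4+6 = 10
p=2,i=4: s = 10+8 = 18
p=3,i=2: s = 18+6 = 24
p=3,i=3: s = 24+9 = 33
p=3,i=4: s = 33+12 = 45
p=4,i=2: s = 45+8 = 53
p=4,i=3: s = 53+12 = 65
p=4,i=4: s = 65+16 = 81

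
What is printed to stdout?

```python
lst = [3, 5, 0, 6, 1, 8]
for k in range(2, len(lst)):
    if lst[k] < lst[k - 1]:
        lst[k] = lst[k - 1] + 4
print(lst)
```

k=2: 0<5, lst[2] = 5+4 = 9 → [3, 5, 9, 6, 1, 8]
k=3: 6<9, lst[3] = 9+4 = 13 → [3, 5, 9, 13, 1, 8]
k=4: 1<13, lst[4] = 13+4 = 17 → [3, 5, 9, 13, 17, 8]
k=5: 8<17, lst[5] = 17+4 = 21 → [3, 5, 9, 13, 17, 21]

[3, 5, 9, 13, 17, 21]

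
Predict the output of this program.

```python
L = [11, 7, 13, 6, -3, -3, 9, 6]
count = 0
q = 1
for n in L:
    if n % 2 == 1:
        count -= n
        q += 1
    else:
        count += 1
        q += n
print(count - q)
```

-51

n=11: odd, count = 0-11 = -11; q=2
n=7: odd, count = (-11)-7 = -18; q=3
n=13: odd, count = (-18)-13 = -31; q=4
n=6: not odd, count = (-31)+1 = -30; q=10
n=-3: odd, count = (-30)-(-3) = -27; q=11
n=-3: odd, count = (-27)-(-3) = -24; q=12
n=9: odd, count = (-24)-9 = -33; q=13
n=6: not odd, count = (-33)+1 = -32; q=19
count-q = (-32)-19 = -51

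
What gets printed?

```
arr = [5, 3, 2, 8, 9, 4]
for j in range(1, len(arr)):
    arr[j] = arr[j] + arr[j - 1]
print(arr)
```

j=1: arr[1] = 3+5 = 8 → [5, 8, 2, 8, 9, 4]
j=2: arr[2] = 2+8 = 10 → [5, 8, 10, 8, 9, 4]
j=3: arr[3] = 8+10 = 18 → [5, 8, 10, 18, 9, 4]
j=4: arr[4] = 9+18 = 27 → [5, 8, 10, 18, 27, 4]
j=5: arr[5] = 4+27 = 31 → [5, 8, 10, 18, 27, 31]

[5, 8, 10, 18, 27, 31]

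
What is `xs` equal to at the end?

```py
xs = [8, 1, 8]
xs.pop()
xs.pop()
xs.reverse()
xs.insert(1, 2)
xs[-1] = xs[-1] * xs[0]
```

pop() removes 8 → [8, 1]
pop() removes 1 → [8]
reverse → [8]
insert 2 at 1 → [8, 2]
xs[-1] = xs[-1]*xs[0] = 2*8 = 16 → [8, 16]

[8, 16]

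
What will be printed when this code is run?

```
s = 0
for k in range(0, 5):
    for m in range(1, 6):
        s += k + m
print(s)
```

125

k=0,m=1: s = 0+1 = 1
k=0,m=2: s = 1+2 = 3
k=0,m=3: s = 3+3 = 6
k=0,m=4: s = 6+4 = 10
k=0,m=5: s = 10+5 = 15
k=1,m=1: s = 15+2 = 17
k=1,m=2: s = 17+3 = 20
k=1,m=3: s = 20+4 = 24
k=1,m=4: s = 24+5 = 29
k=1,m=5: s = 29+6 = 35
k=2,m=1: s = 35+3 = 38
k=2,m=2: s = 38+4 = 42
k=2,m=3: s = 42+5 = 47
k=2,m=4: s = 47+6 = 53
k=2,m=5: s = 53+7 = 60
k=3,m=1: s = 60+4 = 64
k=3,m=2: s = 64+5 = 69
k=3,m=3: s = 69+6 = 75
k=3,m=4: s = 75+7 = 82
k=3,m=5: s = 82+8 = 90
k=4,m=1: s = 90+5 = 95
k=4,m=2: s = 95+6 = 101
k=4,m=3: s = 101+7 = 108
k=4,m=4: s = 108+8 = 116
k=4,m=5: s = 116+9 = 125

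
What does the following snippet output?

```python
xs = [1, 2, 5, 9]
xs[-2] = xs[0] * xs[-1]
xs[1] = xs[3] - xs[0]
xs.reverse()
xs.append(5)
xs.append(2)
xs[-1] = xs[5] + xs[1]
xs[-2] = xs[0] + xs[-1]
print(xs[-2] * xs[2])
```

xs[-2] = xs[0]*xs[-1] = 1*9 = 9 → [1, 2, 9, 9]
xs[1] = xs[3]-xs[0] = 9-1 = 8 → [1, 8, 9, 9]
reverse → [9, 9, 8, 1]
append 5 → [9, 9, 8, 1, 5]
append 2 → [9, 9, 8, 1, 5, 2]
xs[-1] = xs[5]+xs[1] = 2+9 = 11 → [9, 9, 8, 1, 5, 11]
xs[-2] = xs[0]+xs[-1] = 9+11 = 20 → [9, 9, 8, 1, 20, 11]
xs[-2]*xs[2] = 20*8 = 160

160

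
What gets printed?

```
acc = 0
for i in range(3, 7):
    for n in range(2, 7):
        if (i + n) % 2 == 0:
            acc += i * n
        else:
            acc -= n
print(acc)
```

144

i=3,n=2: odd sum, acc = 0-2 = -2
i=3,n=3: even sum, acc = (-2)+9 = 7
i=3,n=4: odd sum, acc = 7-4 = 3
i=3,n=5: even sum, acc = 3+15 = 18
i=3,n=6: odd sum, acc = 18-6 = 12
i=4,n=2: even sum, acc = 12+8 = 20
i=4,n=3: odd sum, acc = 20-3 = 17
i=4,n=4: even sum, acc = 17+16 = 33
i=4,n=5: odd sum, acc = 33-5 = 28
i=4,n=6: even sum, acc = 28+24 = 52
i=5,n=2: odd sum, acc = 52-2 = 50
i=5,n=3: even sum, acc = 50+15 = 65
i=5,n=4: odd sum, acc = 65-4 = 61
i=5,n=5: even sum, acc = 61+25 = 86
i=5,n=6: odd sum, acc = 86-6 = 80
i=6,n=2: even sum, acc = 80+12 = 92
i=6,n=3: odd sum, acc = 92-3 = 89
i=6,n=4: even sum, acc = 89+24 = 113
i=6,n=5: odd sum, acc = 113-5 = 108
i=6,n=6: even sum, acc = 108+36 = 144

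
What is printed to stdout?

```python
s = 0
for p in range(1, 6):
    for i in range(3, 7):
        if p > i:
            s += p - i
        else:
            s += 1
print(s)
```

p=1,i=3: not 1>3, s = 0+1 = 1
p=1,i=4: not 1>4, s = 1+1 = 2
p=1,i=5: not 1>5, s = 2+1 = 3
p=1,i=6: not 1>6, s = 3+1 = 4
p=2,i=3: not 2>3, s = 4+1 = 5
p=2,i=4: not 2>4, s = 5+1 = 6
p=2,i=5: not 2>5, s = 6+1 = 7
p=2,i=6: not 2>6, s = 7+1 = 8
p=3,i=3: not 3>3, s = 8+1 = 9
p=3,i=4: not 3>4, s = 9+1 = 10
p=3,i=5: not 3>5, s = 10+1 = 11
p=3,i=6: not 3>6, s = 11+1 = 12
p=4,i=3: 4>3, s = 12+1 = 13
p=4,i=4: not 4>4, s = 13+1 = 14
p=4,i=5: not 4>5, s = 14+1 = 15
p=4,i=6: not 4>6, s = 15+1 = 16
p=5,i=3: 5>3, s = 16+2 = 18
p=5,i=4: 5>4, s = 18+1 = 19
p=5,i=5: not 5>5, s = 19+1 = 20
p=5,i=6: not 5>6, s = 20+1 = 21

21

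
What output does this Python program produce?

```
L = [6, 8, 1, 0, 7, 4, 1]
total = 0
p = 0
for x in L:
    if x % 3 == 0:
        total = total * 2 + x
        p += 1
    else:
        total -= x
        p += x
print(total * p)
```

-414

x=6: %3==0, total = 0*2+6 = 6; p=1
x=8: not %3==0, total = 6-8 = -2; p=9
x=1: not %3==0, total = (-2)-1 = -3; p=10
x=0: %3==0, total = (-3)*2+0 = -6; p=11
x=7: not %3==0, total = (-6)-7 = -13; p=18
x=4: not %3==0, total = (-13)-4 = -17; p=22
x=1: not %3==0, total = (-17)-1 = -18; p=23
total*p = (-18)*23 = -414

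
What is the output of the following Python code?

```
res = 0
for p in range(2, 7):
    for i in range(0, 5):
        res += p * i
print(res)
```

p=2,i=0: res = 0+0 = 0
p=2,i=1: res = 0+2 = 2
p=2,i=2: res = 2+4 = 6
p=2,i=3: res = 6+6 = 12
p=2,i=4: res = 12+8 = 20
p=3,i=0: res = 20+0 = 20
p=3,i=1: res = 20+3 = 23
p=3,i=2: res = 23+6 = 29
p=3,i=3: res = 29+9 = 38
p=3,i=4: res = 38+12 = 50
p=4,i=0: res = 50+0 = 50
p=4,i=1: res = 50+4 = 54
p=4,i=2: res = 54+8 = 62
p=4,i=3: res = 62+12 = 74
p=4,i=4: res = 74+16 = 90
p=5,i=0: res = 90+0 = 90
p=5,i=1: res = 90+5 = 95
p=5,i=2: res = 95+10 = 105
p=5,i=3: res = 105+15 = 120
p=5,i=4: res = 120+20 = 140
p=6,i=0: res = 140+0 = 140
p=6,i=1: res = 140+6 = 146
p=6,i=2: res = 146+12 = 158
p=6,i=3: res = 158+18 = 176
p=6,i=4: res = 176+24 = 200

200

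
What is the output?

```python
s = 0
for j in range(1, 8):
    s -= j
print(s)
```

j=1: s = 0-1 = -1
j=2: s = (-1)-2 = -3
j=3: s = (-3)-3 = -6
j=4: s = (-6)-4 = -10
j=5: s = (-10)-5 = -15
j=6: s = (-15)-6 = -21
j=7: s = (-21)-7 = -28

-28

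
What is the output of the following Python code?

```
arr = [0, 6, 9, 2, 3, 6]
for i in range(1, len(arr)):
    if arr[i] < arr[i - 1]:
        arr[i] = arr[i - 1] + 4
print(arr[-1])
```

i=1: 6>=0, unchanged → [0, 6, 9, 2, 3, 6]
i=2: 9>=6, unchanged → [0, 6, 9, 2, 3, 6]
i=3: 2<9, arr[3] = 9+4 = 13 → [0, 6, 9, 13, 3, 6]
i=4: 3<13, arr[4] = 13+4 = 17 → [0, 6, 9, 13, 17, 6]
i=5: 6<17, arr[5] = 17+4 = 21 → [0, 6, 9, 13, 17, 21]

21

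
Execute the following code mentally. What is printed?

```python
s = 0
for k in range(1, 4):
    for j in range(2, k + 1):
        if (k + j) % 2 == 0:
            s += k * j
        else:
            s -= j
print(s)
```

11

k=2,j=2: even sum, s = 0+4 = 4
k=3,j=2: odd sum, s = 4-2 = 2
k=3,j=3: even sum, s = 2+9 = 11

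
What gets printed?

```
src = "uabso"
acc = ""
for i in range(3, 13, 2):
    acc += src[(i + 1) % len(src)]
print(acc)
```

oasub

i=3: add src[4]='o' → 'o'
i=5: add src[1]='a' → 'oa'
i=7: add src[3]='s' → 'oas'
i=9: add src[0]='u' → 'oasu'
i=11: add src[2]='b' → 'oasub'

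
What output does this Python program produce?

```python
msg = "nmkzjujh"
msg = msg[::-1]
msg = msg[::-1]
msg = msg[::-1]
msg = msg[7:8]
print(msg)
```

n

reverse → 'hjujzkmn'
reverse → 'nmkzjujh'
reverse → 'hjujzkmn'
slice [7:8] → 'n'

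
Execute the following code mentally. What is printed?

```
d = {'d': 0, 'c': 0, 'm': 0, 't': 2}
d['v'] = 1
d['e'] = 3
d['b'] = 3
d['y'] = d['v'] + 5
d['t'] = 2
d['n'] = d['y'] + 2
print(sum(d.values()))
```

23

d['v'] = 1 → {'d': 0, 'c': 0, 'm': 0, 't': 2, 'v': 1}
d['e'] = 3 → {'d': 0, 'c': 0, 'm': 0, 't': 2, 'v': 1, 'e': 3}
d['b'] = 3 → {'d': 0, 'c': 0, 'm': 0, 't': 2, 'v': 1, 'e': 3, 'b': 3}
d['y'] = d['v']+5 = 6 → {'d': 0, 'c': 0, 'm': 0, 't': 2, 'v': 1, 'e': 3, 'b': 3, 'y': 6}
d['t'] = 2 → {'d': 0, 'c': 0, 'm': 0, 't': 2, 'v': 1, 'e': 3, 'b': 3, 'y': 6}
d['n'] = d['y']+2 = 8 → {'d': 0, 'c': 0, 'm': 0, 't': 2, 'v': 1, 'e': 3, 'b': 3, 'y': 6, 'n': 8}
sum of values = 23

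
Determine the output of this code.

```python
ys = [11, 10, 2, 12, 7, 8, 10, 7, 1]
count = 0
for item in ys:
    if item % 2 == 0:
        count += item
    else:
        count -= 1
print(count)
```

38

item=11: not even, count = 0-1 = -1
item=10: even, count = (-1)+10 = 9
item=2: even, count = 9+2 = 11
item=12: even, count = 11+12 = 23
item=7: not even, count = 23-1 = 22
item=8: even, count = 22+8 = 30
item=10: even, count = 30+10 = 40
item=7: not even, count = 40-1 = 39
item=1: not even, count = 39-1 = 38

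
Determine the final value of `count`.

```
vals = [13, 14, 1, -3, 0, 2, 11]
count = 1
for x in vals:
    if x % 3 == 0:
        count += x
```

-2

x=13: not %3==0
x=14: not %3==0
x=1: not %3==0
x=-3: %3==0, count = 1+(-3) = -2
x=0: %3==0, count = (-2)+0 = -2
x=2: not %3==0
x=11: not %3==0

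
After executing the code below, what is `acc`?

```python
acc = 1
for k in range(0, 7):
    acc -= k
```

-20

k=0: acc = 1-0 = 1
k=1: acc = 1-1 = 0
k=2: acc = 0-2 = -2
k=3: acc = (-2)-3 = -5
k=4: acc = (-5)-4 = -9
k=5: acc = (-9)-5 = -14
k=6: acc = (-14)-6 = -20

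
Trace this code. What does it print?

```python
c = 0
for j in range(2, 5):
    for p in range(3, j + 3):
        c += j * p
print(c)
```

122

j=2,p=3: c = 0+6 = 6
j=2,p=4: c = 6+8 = 14
j=3,p=3: c = 14+9 = 23
j=3,p=4: c = 23+12 = 35
j=3,p=5: c = 35+15 = 50
j=4,p=3: c = 50+12 = 62
j=4,p=4: c = 62+16 = 78
j=4,p=5: c = 78+20 = 98
j=4,p=6: c = 98+24 = 122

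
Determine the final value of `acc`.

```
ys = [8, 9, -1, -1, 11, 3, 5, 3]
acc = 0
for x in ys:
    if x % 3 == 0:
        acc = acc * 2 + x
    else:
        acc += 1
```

67

x=8: not %3==0, acc = 0+1 = 1
x=9: %3==0, acc = 1*2+9 = 11
x=-1: not %3==0, acc = 11+1 = 12
x=-1: not %3==0, acc = 12+1 = 13
x=11: not %3==0, acc = 13+1 = 14
x=3: %3==0, acc = 14*2+3 = 31
x=5: not %3==0, acc = 31+1 = 32
x=3: %3==0, acc = 32*2+3 = 67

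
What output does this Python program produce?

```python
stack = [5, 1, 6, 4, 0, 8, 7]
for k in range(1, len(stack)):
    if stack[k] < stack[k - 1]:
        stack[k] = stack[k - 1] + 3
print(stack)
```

k=1: 1<5, stack[1] = 5+3 = 8 → [5, 8, 6, 4, 0, 8, 7]
k=2: 6<8, stack[2] = 8+3 = 11 → [5, 8, 11, 4, 0, 8, 7]
k=3: 4<11, stack[3] = 11+3 = 14 → [5, 8, 11, 14, 0, 8, 7]
k=4: 0<14, stack[4] = 14+3 = 17 → [5, 8, 11, 14, 17, 8, 7]
k=5: 8<17, stack[5] = 17+3 = 20 → [5, 8, 11, 14, 17, 20, 7]
k=6: 7<20, stack[6] = 20+3 = 23 → [5, 8, 11, 14, 17, 20, 23]

[5, 8, 11, 14, 17, 20, 23]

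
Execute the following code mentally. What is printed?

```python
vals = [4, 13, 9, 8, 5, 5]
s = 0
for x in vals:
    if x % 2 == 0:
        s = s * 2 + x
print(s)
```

x=4: even, s = 0*2+4 = 4
x=13: not even
x=9: not even
x=8: even, s = 4*2+8 = 16
x=5: not even
x=5: not even

16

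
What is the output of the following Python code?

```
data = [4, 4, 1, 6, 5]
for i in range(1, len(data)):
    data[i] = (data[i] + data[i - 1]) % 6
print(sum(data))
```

14

i=1: data[1] = (4+4)%6 = 2 → [4, 2, 1, 6, 5]
i=2: data[2] = (1+2)%6 = 3 → [4, 2, 3, 6, 5]
i=3: data[3] = (6+3)%6 = 3 → [4, 2, 3, 3, 5]
i=4: data[4] = (5+3)%6 = 2 → [4, 2, 3, 3, 2]
sum = 14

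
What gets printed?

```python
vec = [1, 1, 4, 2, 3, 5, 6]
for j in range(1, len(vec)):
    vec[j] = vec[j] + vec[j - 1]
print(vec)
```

j=1: vec[1] = 1+1 = 2 → [1, 2, 4, 2, 3, 5, 6]
j=2: vec[2] = 4+2 = 6 → [1, 2, 6, 2, 3, 5, 6]
j=3: vec[3] = 2+6 = 8 → [1, 2, 6, 8, 3, 5, 6]
j=4: vec[4] = 3+8 = 11 → [1, 2, 6, 8, 11, 5, 6]
j=5: vec[5] = 5+11 = 16 → [1, 2, 6, 8, 11, 16, 6]
j=6: vec[6] = 6+16 = 22 → [1, 2, 6, 8, 11, 16, 22]

[1, 2, 6, 8, 11, 16, 22]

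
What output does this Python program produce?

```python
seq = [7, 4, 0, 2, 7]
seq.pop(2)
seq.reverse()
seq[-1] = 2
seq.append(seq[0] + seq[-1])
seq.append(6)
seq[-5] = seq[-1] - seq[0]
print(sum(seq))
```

27

pop(2) removes 0 → [7, 4, 2, 7]
reverse → [7, 2, 4, 7]
seq[-1] = 2 → [7, 2, 4, 2]
append seq[0]+seq[-1] = 7+2 = 9 → [7, 2, 4, 2, 9]
append 6 → [7, 2, 4, 2, 9, 6]
seq[-5] = seq[-1]-seq[0] = 6-7 = -1 → [7, -1, 4, 2, 9, 6]
sum = 27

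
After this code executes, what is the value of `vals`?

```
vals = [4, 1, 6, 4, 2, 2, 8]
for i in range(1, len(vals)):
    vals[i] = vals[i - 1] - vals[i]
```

i=1: vals[1] = 4-1 = 3 → [4, 3, 6, 4, 2, 2, 8]
i=2: vals[2] = 3-6 = -3 → [4, 3, -3, 4, 2, 2, 8]
i=3: vals[3] = (-3)-4 = -7 → [4, 3, -3, -7, 2, 2, 8]
i=4: vals[4] = (-7)-2 = -9 → [4, 3, -3, -7, -9, 2, 8]
i=5: vals[5] = (-9)-2 = -11 → [4, 3, -3, -7, -9, -11, 8]
i=6: vals[6] = (-11)-8 = -19 → [4, 3, -3, -7, -9, -11, -19]

[4, 3, -3, -7, -9, -11, -19]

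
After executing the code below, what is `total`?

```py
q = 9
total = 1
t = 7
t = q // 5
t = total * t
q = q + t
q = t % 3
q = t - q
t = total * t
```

t = 9//5 = 1
t = 1*1 = 1
q = 9+1 = 10
q = 1%3 = 1
q = 1-1 = 0
t = 1*1 = 1

1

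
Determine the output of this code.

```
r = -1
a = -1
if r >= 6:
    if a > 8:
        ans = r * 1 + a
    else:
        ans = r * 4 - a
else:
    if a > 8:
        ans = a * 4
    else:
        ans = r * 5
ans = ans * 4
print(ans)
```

-20

r=-1, a=-1
r >= 6 is False; a > 8 is False
→ ans = r * 5 = -5
ans = (-5)*4 = -20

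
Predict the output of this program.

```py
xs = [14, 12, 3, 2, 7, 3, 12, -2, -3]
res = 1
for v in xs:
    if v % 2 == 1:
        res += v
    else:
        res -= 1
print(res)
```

6

v=14: not odd, res = 1-1 = 0
v=12: not odd, res = 0-1 = -1
v=3: odd, res = (-1)+3 = 2
v=2: not odd, res = 2-1 = 1
v=7: odd, res = 1+7 = 8
v=3: odd, res = 8+3 = 11
v=12: not odd, res = 11-1 = 10
v=-2: not odd, res = 10-1 = 9
v=-3: odd, res = 9+(-3) = 6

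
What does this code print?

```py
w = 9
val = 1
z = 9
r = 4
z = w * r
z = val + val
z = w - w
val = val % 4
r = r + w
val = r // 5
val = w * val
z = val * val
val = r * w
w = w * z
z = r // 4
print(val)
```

117

z = 9*4 = 36
z = 1+1 = 2
z = 9-9 = 0
val = 1%4 = 1
r = 4+9 = 13
val = 13//5 = 2
val = 9*2 = 18
z = 18*18 = 324
val = 13*9 = 117
w = 9*324 = 2916
z = 13//4 = 3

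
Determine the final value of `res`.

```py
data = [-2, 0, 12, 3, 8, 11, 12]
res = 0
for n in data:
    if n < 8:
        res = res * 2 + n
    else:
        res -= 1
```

n=-2: <8, res = 0*2+(-2) = -2
n=0: <8, res = (-2)*2+0 = -4
n=12: not <8, res = (-4)-1 = -5
n=3: <8, res = (-5)*2+3 = -7
n=8: not <8, res = (-7)-1 = -8
n=11: not <8, res = (-8)-1 = -9
n=12: not <8, res = (-9)-1 = -10

-10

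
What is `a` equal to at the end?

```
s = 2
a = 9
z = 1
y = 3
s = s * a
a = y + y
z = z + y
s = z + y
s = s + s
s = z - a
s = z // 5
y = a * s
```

s = 2*9 = 18
a = 3+3 = 6
z = 1+3 = 4
s = 4+3 = 7
s = 7+7 = 14
s = 4-6 = -2
s = 4//5 = 0
y = 6*0 = 0

6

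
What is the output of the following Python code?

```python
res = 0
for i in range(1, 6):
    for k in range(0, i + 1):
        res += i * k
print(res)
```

i=1,k=0: res = 0+0 = 0
i=1,k=1: res = 0+1 = 1
i=2,k=0: res = 1+0 = 1
i=2,k=1: res = 1+2 = 3
i=2,k=2: res = 3+4 = 7
i=3,k=0: res = 7+0 = 7
i=3,k=1: res = 7+3 = 10
i=3,k=2: res = 10+6 = 16
i=3,k=3: res = 16+9 = 25
i=4,k=0: res = 25+0 = 25
i=4,k=1: res = 25+4 = 29
i=4,k=2: res = 29+8 = 37
i=4,k=3: res = 37+12 = 49
i=4,k=4: res = 49+16 = 65
i=5,k=0: res = 65+0 = 65
i=5,k=1: res = 65+5 = 70
i=5,k=2: res = 70+10 = 80
i=5,k=3: res = 80+15 = 95
i=5,k=4: res = 95+20 = 115
i=5,k=5: res = 115+25 = 140

140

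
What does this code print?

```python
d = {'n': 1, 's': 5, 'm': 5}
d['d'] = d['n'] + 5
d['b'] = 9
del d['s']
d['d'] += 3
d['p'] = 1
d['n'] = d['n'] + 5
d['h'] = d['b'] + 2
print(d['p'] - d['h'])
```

-10

d['d'] = d['n']+5 = 6 → {'n': 1, 's': 5, 'm': 5, 'd': 6}
d['b'] = 9 → {'n': 1, 's': 5, 'm': 5, 'd': 6, 'b': 9}
del 's' → {'n': 1, 'm': 5, 'd': 6, 'b': 9}
d['d'] = 6+3 = 9 → {'n': 1, 'm': 5, 'd': 9, 'b': 9}
d['p'] = 1 → {'n': 1, 'm': 5, 'd': 9, 'b': 9, 'p': 1}
d['n'] = d['n']+5 = 6 → {'n': 6, 'm': 5, 'd': 9, 'b': 9, 'p': 1}
d['h'] = d['b']+2 = 11 → {'n': 6, 'm': 5, 'd': 9, 'b': 9, 'p': 1, 'h': 11}
d['p']-d['h'] = 1-11 = -10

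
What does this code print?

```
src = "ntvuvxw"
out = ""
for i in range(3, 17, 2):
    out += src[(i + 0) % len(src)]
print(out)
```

i=3: add src[3]='u' → 'u'
i=5: add src[5]='x' → 'ux'
i=7: add src[0]='n' → 'uxn'
i=9: add src[2]='v' → 'uxnv'
i=11: add src[4]='v' → 'uxnvv'
i=13: add src[6]='w' → 'uxnvvw'
i=15: add src[1]='t' → 'uxnvvwt'

uxnvvwt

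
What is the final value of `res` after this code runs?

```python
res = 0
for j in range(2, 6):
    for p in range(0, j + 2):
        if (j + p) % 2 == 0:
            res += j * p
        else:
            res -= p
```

54

j=2,p=0: even sum, res = 0+0 = 0
j=2,p=1: odd sum, res = 0-1 = -1
j=2,p=2: even sum, res = (-1)+4 = 3
j=2,p=3: odd sum, res = 3-3 = 0
j=3,p=0: odd sum, res = 0-0 = 0
j=3,p=1: even sum, res = 0+3 = 3
j=3,p=2: odd sum, res = 3-2 = 1
j=3,p=3: even sum, res = 1+9 = 10
j=3,p=4: odd sum, res = 10-4 = 6
j=4,p=0: even sum, res = 6+0 = 6
j=4,p=1: odd sum, res = 6-1 = 5
j=4,p=2: even sum, res = 5+8 = 13
j=4,p=3: odd sum, res = 13-3 = 10
j=4,p=4: even sum, res = 10+16 = 26
j=4,p=5: odd sum, res = 26-5 = 21
j=5,p=0: odd sum, res = 21-0 = 21
j=5,p=1: even sum, res = 21+5 = 26
j=5,p=2: odd sum, res = 26-2 = 24
j=5,p=3: even sum, res = 24+15 = 39
j=5,p=4: odd sum, res = 39-4 = 35
j=5,p=5: even sum, res = 35+25 = 60
j=5,p=6: odd sum, res = 60-6 = 54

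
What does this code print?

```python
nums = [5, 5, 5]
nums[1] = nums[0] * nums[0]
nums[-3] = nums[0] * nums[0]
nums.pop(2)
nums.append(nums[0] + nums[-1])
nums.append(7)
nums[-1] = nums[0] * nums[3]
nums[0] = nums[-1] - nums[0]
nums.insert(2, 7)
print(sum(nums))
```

nums[1] = nums[0]*nums[0] = 5*5 = 25 → [5, 25, 5]
nums[-3] = nums[0]*nums[0] = 5*5 = 25 → [25, 25, 5]
pop(2) removes 5 → [25, 25]
append nums[0]+nums[-1] = 25+25 = 50 → [25, 25, 50]
append 7 → [25, 25, 50, 7]
nums[-1] = nums[0]*nums[3] = 25*7 = 175 → [25, 25, 50, 175]
nums[0] = nums[-1]-nums[0] = 175-25 = 150 → [150, 25, 50, 175]
insert 7 at 2 → [150, 25, 7, 50, 175]
sum = 407

407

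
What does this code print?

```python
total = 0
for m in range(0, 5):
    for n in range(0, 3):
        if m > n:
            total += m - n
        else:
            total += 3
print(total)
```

37

m=0,n=0: not 0>0, total = 0+3 = 3
m=0,n=1: not 0>1, total = 3+3 = 6
m=0,n=2: not 0>2, total = 6+3 = 9
m=1,n=0: 1>0, total = 9+1 = 10
m=1,n=1: not 1>1, total = 10+3 = 13
m=1,n=2: not 1>2, total = 13+3 = 16
m=2,n=0: 2>0, total = 16+2 = 18
m=2,n=1: 2>1, total = 18+1 = 19
m=2,n=2: not 2>2, total = 19+3 = 22
m=3,n=0: 3>0, total = 22+3 = 25
m=3,n=1: 3>1, total = 25+2 = 27
m=3,n=2: 3>2, total = 27+1 = 28
m=4,n=0: 4>0, total = 28+4 = 32
m=4,n=1: 4>1, total = 32+3 = 35
m=4,n=2: 4>2, total = 35+2 = 37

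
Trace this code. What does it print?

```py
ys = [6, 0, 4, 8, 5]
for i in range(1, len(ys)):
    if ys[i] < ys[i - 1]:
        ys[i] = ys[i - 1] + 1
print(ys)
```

i=1: 0<6, ys[1] = 6+1 = 7 → [6, 7, 4, 8, 5]
i=2: 4<7, ys[2] = 7+1 = 8 → [6, 7, 8, 8, 5]
i=3: 8>=8, unchanged → [6, 7, 8, 8, 5]
i=4: 5<8, ys[4] = 8+1 = 9 → [6, 7, 8, 8, 9]

[6, 7, 8, 8, 9]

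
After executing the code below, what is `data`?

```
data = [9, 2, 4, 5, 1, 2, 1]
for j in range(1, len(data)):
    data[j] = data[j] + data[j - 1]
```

[9, 11, 15, 20, 21, 23, 24]

j=1: data[1] = 2+9 = 11 → [9, 11, 4, 5, 1, 2, 1]
j=2: data[2] = 4+11 = 15 → [9, 11, 15, 5, 1, 2, 1]
j=3: data[3] = 5+15 = 20 → [9, 11, 15, 20, 1, 2, 1]
j=4: data[4] = 1+20 = 21 → [9, 11, 15, 20, 21, 2, 1]
j=5: data[5] = 2+21 = 23 → [9, 11, 15, 20, 21, 23, 1]
j=6: data[6] = 1+23 = 24 → [9, 11, 15, 20, 21, 23, 24]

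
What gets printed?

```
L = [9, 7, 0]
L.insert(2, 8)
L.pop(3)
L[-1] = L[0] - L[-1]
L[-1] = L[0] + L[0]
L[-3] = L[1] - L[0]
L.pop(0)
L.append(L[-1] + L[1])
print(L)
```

[7, 18, 36]

insert 8 at 2 → [9, 7, 8, 0]
pop(3) removes 0 → [9, 7, 8]
L[-1] = L[0]-L[-1] = 9-8 = 1 → [9, 7, 1]
L[-1] = L[0]+L[0] = 9+9 = 18 → [9, 7, 18]
L[-3] = L[1]-L[0] = 7-9 = -2 → [-2, 7, 18]
pop(0) removes -2 → [7, 18]
append L[-1]+L[1] = 18+18 = 36 → [7, 18, 36]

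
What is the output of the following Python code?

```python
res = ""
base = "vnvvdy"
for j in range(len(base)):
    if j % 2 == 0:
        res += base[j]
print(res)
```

j=0: add 'v' → 'v'
j=1: skip
j=2: add 'v' → 'vv'
j=3: skip
j=4: add 'd' → 'vvd'
j=5: skip

vvd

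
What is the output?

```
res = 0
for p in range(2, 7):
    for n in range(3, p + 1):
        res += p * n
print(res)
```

p=3,n=3: res = 0+9 = 9
p=4,n=3: res = 9+12 = 21
p=4,n=4: res = 21+16 = 37
p=5,n=3: res = 37+15 = 52
p=5,n=4: res = 52+20 = 72
p=5,n=5: res = 72+25 = 97
p=6,n=3: res = 97+18 = 115
p=6,n=4: res = 115+24 = 139
p=6,n=5: res = 139+30 = 169
p=6,n=6: res = 169+36 = 205

205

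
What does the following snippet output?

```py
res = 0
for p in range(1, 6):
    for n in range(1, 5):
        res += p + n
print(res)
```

p=1,n=1: res = 0+2 = 2
p=1,n=2: res = 2+3 = 5
p=1,n=3: res = 5+4 = 9
p=1,n=4: res = 9+5 = 14
p=2,n=1: res = 14+3 = 17
p=2,n=2: res = 17+4 = 21
p=2,n=3: res = 21+5 = 26
p=2,n=4: res = 26+6 = 32
p=3,n=1: res = 32+4 = 36
p=3,n=2: res = 36+5 = 41
p=3,n=3: res = 41+6 = 47
p=3,n=4: res = 47+7 = 54
p=4,n=1: res = 54+5 = 59
p=4,n=2: res = 59+6 = 65
p=4,n=3: res = 65+7 = 72
p=4,n=4: res = 72+8 = 80
p=5,n=1: res = 80+6 = 86
p=5,n=2: res = 86+7 = 93
p=5,n=3: res = 93+8 = 101
p=5,n=4: res = 101+9 = 110

110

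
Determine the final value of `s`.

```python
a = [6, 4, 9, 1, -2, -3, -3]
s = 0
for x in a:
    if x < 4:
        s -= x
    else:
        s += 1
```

x=6: not <4, s = 0+1 = 1
x=4: not <4, s = 1+1 = 2
x=9: not <4, s = 2+1 = 3
x=1: <4, s = 3-1 = 2
x=-2: <4, s = 2-(-2) = 4
x=-3: <4, s = 4-(-3) = 7
x=-3: <4, s = 7-(-3) = 10

10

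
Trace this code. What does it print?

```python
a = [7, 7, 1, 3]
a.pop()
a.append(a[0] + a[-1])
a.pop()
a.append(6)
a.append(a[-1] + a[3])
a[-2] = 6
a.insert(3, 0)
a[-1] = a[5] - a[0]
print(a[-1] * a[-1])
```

pop() removes 3 → [7, 7, 1]
append a[0]+a[-1] = 7+1 = 8 → [7, 7, 1, 8]
pop() removes 8 → [7, 7, 1]
append 6 → [7, 7, 1, 6]
append a[-1]+a[3] = 6+6 = 12 → [7, 7, 1, 6, 12]
a[-2] = 6 → [7, 7, 1, 6, 12]
insert 0 at 3 → [7, 7, 1, 0, 6, 12]
a[-1] = a[5]-a[0] = 12-7 = 5 → [7, 7, 1, 0, 6, 5]
a[-1]*a[-1] = 5*5 = 25

25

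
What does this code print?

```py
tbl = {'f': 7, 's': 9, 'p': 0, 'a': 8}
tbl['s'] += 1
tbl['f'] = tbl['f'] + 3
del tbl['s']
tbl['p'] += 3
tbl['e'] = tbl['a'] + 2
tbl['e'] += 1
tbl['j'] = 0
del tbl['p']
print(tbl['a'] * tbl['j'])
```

0

tbl['s'] = 9+1 = 10 → {'f': 7, 's': 10, 'p': 0, 'a': 8}
tbl['f'] = tbl['f']+3 = 10 → {'f': 10, 's': 10, 'p': 0, 'a': 8}
del 's' → {'f': 10, 'p': 0, 'a': 8}
tbl['p'] = 0+3 = 3 → {'f': 10, 'p': 3, 'a': 8}
tbl['e'] = tbl['a']+2 = 10 → {'f': 10, 'p': 3, 'a': 8, 'e': 10}
tbl['e'] = 10+1 = 11 → {'f': 10, 'p': 3, 'a': 8, 'e': 11}
tbl['j'] = 0 → {'f': 10, 'p': 3, 'a': 8, 'e': 11, 'j': 0}
del 'p' → {'f': 10, 'a': 8, 'e': 11, 'j': 0}
tbl['a']*tbl['j'] = 8*0 = 0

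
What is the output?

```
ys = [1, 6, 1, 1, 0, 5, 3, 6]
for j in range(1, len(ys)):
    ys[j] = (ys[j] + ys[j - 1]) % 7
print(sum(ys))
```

j=1: ys[1] = (6+1)%7 = 0 → [1, 0, 1, 1, 0, 5, 3, 6]
j=2: ys[2] = (1+0)%7 = 1 → [1, 0, 1, 1, 0, 5, 3, 6]
j=3: ys[3] = (1+1)%7 = 2 → [1, 0, 1, 2, 0, 5, 3, 6]
j=4: ys[4] = (0+2)%7 = 2 → [1, 0, 1, 2, 2, 5, 3, 6]
j=5: ys[5] = (5+2)%7 = 0 → [1, 0, 1, 2, 2, 0, 3, 6]
j=6: ys[6] = (3+0)%7 = 3 → [1, 0, 1, 2, 2, 0, 3, 6]
j=7: ys[7] = (6+3)%7 = 2 → [1, 0, 1, 2, 2, 0, 3, 2]
sum = 11

11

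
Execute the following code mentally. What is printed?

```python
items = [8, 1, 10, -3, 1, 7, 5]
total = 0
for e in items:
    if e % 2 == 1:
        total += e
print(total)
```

e=8: not odd
e=1: odd, total = 0+1 = 1
e=10: not odd
e=-3: odd, total = 1+(-3) = -2
e=1: odd, total = (-2)+1 = -1
e=7: odd, total = (-1)+7 = 6
e=5: odd, total = 6+5 = 11

11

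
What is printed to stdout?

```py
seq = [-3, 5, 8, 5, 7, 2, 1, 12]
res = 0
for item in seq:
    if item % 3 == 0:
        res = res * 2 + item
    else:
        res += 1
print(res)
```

18

item=-3: %3==0, res = 0*2+(-3) = -3
item=5: not %3==0, res = (-3)+1 = -2
item=8: not %3==0, res = (-2)+1 = -1
item=5: not %3==0, res = (-1)+1 = 0
item=7: not %3==0, res = 0+1 = 1
item=2: not %3==0, res = 1+1 = 2
item=1: not %3==0, res = 2+1 = 3
item=12: %3==0, res = 3*2+12 = 18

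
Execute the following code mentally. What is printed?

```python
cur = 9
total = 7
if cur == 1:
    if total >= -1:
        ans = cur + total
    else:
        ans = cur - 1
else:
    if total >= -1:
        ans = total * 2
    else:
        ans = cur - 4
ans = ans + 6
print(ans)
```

cur=9, total=7
cur == 1 is False; total >= -1 is True
→ ans = total * 2 = 14
ans = 14+6 = 20

20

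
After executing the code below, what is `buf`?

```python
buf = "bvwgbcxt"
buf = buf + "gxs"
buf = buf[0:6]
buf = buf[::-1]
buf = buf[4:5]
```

'v'

+ 'gxs' → 'bvwgbcxtgxs'
slice [0:6] → 'bvwgbc'
reverse → 'cbgwvb'
slice [4:5] → 'v'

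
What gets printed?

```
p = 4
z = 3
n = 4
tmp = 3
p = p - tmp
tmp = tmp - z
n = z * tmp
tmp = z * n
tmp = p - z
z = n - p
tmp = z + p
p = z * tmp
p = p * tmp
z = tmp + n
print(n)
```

0

p = 4-3 = 1
tmp = 3-3 = 0
n = 3*0 = 0
tmp = 3*0 = 0
tmp = 1-3 = -2
z = 0-1 = -1
tmp = (-1)+1 = 0
p = (-1)*0 = 0
p = 0*0 = 0
z = 0+0 = 0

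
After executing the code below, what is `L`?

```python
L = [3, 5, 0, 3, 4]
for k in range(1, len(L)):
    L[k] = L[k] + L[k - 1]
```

[3, 8, 8, 11, 15]

k=1: L[1] = 5+3 = 8 → [3, 8, 0, 3, 4]
k=2: L[2] = 0+8 = 8 → [3, 8, 8, 3, 4]
k=3: L[3] = 3+8 = 11 → [3, 8, 8, 11, 4]
k=4: L[4] = 4+11 = 15 → [3, 8, 8, 11, 15]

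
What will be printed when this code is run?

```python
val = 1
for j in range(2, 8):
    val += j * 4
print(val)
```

j=2: val = 1+2*4 = 9
j=3: val = 9+3*4 = 21
j=4: val = 21+4*4 = 37
j=5: val = 37+5*4 = 57
j=6: val = 57+6*4 = 81
j=7: val = 81+7*4 = 109

109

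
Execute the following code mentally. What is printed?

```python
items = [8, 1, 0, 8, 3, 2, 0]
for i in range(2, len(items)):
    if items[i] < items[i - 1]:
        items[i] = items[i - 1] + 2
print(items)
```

i=2: 0<1, items[2] = 1+2 = 3 → [8, 1, 3, 8, 3, 2, 0]
i=3: 8>=3, unchanged → [8, 1, 3, 8, 3, 2, 0]
i=4: 3<8, items[4] = 8+2 = 10 → [8, 1, 3, 8, 10, 2, 0]
i=5: 2<10, items[5] = 10+2 = 12 → [8, 1, 3, 8, 10, 12, 0]
i=6: 0<12, items[6] = 12+2 = 14 → [8, 1, 3, 8, 10, 12, 14]

[8, 1, 3, 8, 10, 12, 14]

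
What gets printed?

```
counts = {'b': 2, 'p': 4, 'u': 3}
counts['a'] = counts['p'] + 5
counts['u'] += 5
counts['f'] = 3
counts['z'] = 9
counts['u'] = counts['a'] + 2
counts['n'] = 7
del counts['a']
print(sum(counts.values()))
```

36

counts['a'] = counts['p']+5 = 9 → {'b': 2, 'p': 4, 'u': 3, 'a': 9}
counts['u'] = 3+5 = 8 → {'b': 2, 'p': 4, 'u': 8, 'a': 9}
counts['f'] = 3 → {'b': 2, 'p': 4, 'u': 8, 'a': 9, 'f': 3}
counts['z'] = 9 → {'b': 2, 'p': 4, 'u': 8, 'a': 9, 'f': 3, 'z': 9}
counts['u'] = counts['a']+2 = 11 → {'b': 2, 'p': 4, 'u': 11, 'a': 9, 'f': 3, 'z': 9}
counts['n'] = 7 → {'b': 2, 'p': 4, 'u': 11, 'a': 9, 'f': 3, 'z': 9, 'n': 7}
del 'a' → {'b': 2, 'p': 4, 'u': 11, 'f': 3, 'z': 9, 'n': 7}
sum of values = 36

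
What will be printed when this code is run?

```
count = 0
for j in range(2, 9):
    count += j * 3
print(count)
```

j=2: count = 0+2*3 = 6
j=3: count = 6+3*3 = 15
j=4: count = 15+4*3 = 27
j=5: count = 27+5*3 = 42
j=6: count = 42+6*3 = 60
j=7: count = 60+7*3 = 81
j=8: count = 81+8*3 = 105

105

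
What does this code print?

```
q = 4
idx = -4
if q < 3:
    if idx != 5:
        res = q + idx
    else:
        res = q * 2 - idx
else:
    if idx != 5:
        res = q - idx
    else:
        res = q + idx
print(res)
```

q=4, idx=-4
q < 3 is False; idx != 5 is True
→ res = q - idx = 8

8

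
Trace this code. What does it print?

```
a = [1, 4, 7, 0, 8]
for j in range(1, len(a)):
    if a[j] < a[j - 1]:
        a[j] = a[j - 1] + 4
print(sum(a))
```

j=1: 4>=1, unchanged → [1, 4, 7, 0, 8]
j=2: 7>=4, unchanged → [1, 4, 7, 0, 8]
j=3: 0<7, a[3] = 7+4 = 11 → [1, 4, 7, 11, 8]
j=4: 8<11, a[4] = 11+4 = 15 → [1, 4, 7, 11, 15]
sum = 38

38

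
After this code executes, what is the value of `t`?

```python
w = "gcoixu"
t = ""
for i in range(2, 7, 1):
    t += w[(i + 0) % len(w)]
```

i=2: add w[2]='o' → 'o'
i=3: add w[3]='i' → 'oi'
i=4: add w[4]='x' → 'oix'
i=5: add w[5]='u' → 'oixu'
i=6: add w[0]='g' → 'oixug'

'oixug'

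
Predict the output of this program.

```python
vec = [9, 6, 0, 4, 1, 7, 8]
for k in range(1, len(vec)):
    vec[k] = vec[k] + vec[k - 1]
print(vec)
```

[9, 15, 15, 19, 20, 27, 35]

k=1: vec[1] = 6+9 = 15 → [9, 15, 0, 4, 1, 7, 8]
k=2: vec[2] = 0+15 = 15 → [9, 15, 15, 4, 1, 7, 8]
k=3: vec[3] = 4+15 = 19 → [9, 15, 15, 19, 1, 7, 8]
k=4: vec[4] = 1+19 = 20 → [9, 15, 15, 19, 20, 7, 8]
k=5: vec[5] = 7+20 = 27 → [9, 15, 15, 19, 20, 27, 8]
k=6: vec[6] = 8+27 = 35 → [9, 15, 15, 19, 20, 27, 35]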